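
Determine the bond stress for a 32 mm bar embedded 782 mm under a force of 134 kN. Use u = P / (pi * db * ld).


u = P / (pi * db * ld)
= 134 * 1000 / (pi * 32 * 782)
= 1.705 MPa

1.705


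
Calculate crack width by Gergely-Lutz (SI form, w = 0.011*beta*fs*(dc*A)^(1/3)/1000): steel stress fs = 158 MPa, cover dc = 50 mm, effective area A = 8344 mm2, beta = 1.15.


w = 0.011 * beta * fs * (dc * A)^(1/3) / 1000
= 0.011 * 1.15 * 158 * (50 * 8344)^(1/3) / 1000
= 0.149 mm

0.149


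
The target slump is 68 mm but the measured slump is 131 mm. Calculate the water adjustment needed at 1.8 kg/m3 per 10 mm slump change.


Difference = 68 - 131 = -63 mm
Water adjustment = -63 * 1.8 / 10 = -11.3 kg/m3

-11.3


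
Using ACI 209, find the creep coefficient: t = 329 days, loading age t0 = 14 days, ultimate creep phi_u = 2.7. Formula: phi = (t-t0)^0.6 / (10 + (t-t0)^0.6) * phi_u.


dt = 329 - 14 = 315
phi = 315^0.6 / (10 + 315^0.6) * 2.7
= 2.05

2.05


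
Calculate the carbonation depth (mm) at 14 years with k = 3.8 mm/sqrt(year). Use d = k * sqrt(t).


depth = k * sqrt(t)
= 3.8 * sqrt(14)
= 14.22 mm

14.22


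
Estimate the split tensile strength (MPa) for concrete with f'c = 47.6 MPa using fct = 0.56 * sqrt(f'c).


fct = 0.56 * sqrt(47.6)
= 0.56 * 6.899
= 3.864 MPa

3.864


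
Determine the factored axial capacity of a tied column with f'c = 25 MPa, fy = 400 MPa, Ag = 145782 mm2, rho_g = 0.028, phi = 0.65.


Ast = rho * Ag = 0.028 * 145782 = 4081.896 mm2
phi*Pn = 0.65 * 0.80 * (0.85 * 25 * (145782 - 4081.896) + 400 * 4081.896) / 1000
= 2414.82 kN

2414.82


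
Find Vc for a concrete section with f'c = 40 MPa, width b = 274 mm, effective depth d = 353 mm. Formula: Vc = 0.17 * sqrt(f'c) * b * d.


Vc = 0.17 * sqrt(40) * 274 * 353 / 1000
= 103.99 kN

103.99


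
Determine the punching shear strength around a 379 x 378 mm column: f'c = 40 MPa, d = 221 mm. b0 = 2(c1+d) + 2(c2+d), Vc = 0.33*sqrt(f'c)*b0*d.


b0 = 2*(379 + 221) + 2*(378 + 221) = 2398 mm
Vc = 0.33 * sqrt(40) * 2398 * 221 / 1000
= 1106.08 kN

1106.08


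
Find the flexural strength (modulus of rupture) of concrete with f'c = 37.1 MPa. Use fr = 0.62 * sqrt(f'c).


fr = 0.62 * sqrt(37.1)
= 3.776 MPa

3.776


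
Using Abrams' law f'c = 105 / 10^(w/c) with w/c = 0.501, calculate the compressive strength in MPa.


f'c = 105 / 10^0.501
= 105 / 3.17
= 33.13 MPa

33.13


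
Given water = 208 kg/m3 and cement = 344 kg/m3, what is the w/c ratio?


w/c = water / cement
w/c = 208 / 344 = 0.605

0.605


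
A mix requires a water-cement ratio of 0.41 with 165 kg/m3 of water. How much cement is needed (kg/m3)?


Cement = water / (w/c)
= 165 / 0.41
= 402.4 kg/m3

402.4


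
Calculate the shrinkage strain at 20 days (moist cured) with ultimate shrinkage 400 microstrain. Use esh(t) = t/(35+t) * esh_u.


esh(20) = 20 / (35 + 20) * 400
= 20 / 55 * 400
= 145.5 microstrain

145.5


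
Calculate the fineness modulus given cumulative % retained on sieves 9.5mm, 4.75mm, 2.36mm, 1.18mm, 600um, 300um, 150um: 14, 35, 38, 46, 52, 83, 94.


FM = sum(cumulative % retained) / 100
= 362 / 100
= 3.62

3.62


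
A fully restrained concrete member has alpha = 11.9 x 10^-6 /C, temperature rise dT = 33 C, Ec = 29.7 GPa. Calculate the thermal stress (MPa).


sigma = alpha * dT * Ec
= 11.9e-6 * 33 * 29.7 * 1000
= 11.663 MPa

11.663


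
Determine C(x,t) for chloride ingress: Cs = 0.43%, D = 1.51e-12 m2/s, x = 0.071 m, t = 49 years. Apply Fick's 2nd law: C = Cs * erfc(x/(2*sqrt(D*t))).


t_seconds = 49 * 365.25 * 24 * 3600 = 1546322400.0 s
arg = 0.071 / (2 * sqrt(1.51e-12 * 1546322400.0))
= 0.7347
erfc(0.7347) = 0.2988
C = 0.43 * 0.2988 = 0.1285%

0.1285


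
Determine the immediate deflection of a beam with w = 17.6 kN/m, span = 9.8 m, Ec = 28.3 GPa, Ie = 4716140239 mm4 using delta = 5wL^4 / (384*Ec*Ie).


Convert: L = 9.8 m = 9800 mm, Ec = 28.3 GPa = 28300 MPa
delta = 5 * 17.6 * 9800^4 / (384 * 28300 * 4716140239)
= 15.84 mm

15.84


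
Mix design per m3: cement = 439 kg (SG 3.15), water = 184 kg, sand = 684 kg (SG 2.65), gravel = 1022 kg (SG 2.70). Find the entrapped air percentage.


Vol cement = 439 / (3.15 * 1000) = 0.139365 m3
Vol water = 184 / 1000 = 0.184 m3
Vol sand = 684 / (2.65 * 1000) = 0.258113 m3
Vol gravel = 1022 / (2.70 * 1000) = 0.378519 m3
Total solid + water volume = 0.959997 m3
Air = (1 - 0.959997) * 100 = 4.0%

4.0


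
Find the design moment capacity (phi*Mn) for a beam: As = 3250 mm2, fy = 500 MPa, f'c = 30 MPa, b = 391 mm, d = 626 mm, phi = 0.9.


a = As * fy / (0.85 * f'c * b)
= 3250 * 500 / (0.85 * 30 * 391)
= 162.9808 mm
Mn = As * fy * (d - a/2) / 10^6
= 884.8281 kN-m
phi*Mn = 0.9 * 884.8281 = 796.35 kN-m

796.35


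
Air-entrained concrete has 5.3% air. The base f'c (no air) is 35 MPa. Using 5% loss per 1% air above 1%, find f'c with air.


Strength loss = (5.3 - 1) * 5 = 21.5%
f'c = 35 * (1 - 21.5/100)
= 27.48 MPa

27.48


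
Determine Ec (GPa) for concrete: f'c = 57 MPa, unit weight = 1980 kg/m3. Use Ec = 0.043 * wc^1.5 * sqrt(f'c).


Ec = 0.043 * 1980^1.5 * sqrt(57) / 1000
= 28.6 GPa

28.6


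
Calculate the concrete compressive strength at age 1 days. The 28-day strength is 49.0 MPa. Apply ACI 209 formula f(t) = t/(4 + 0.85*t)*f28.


f(1) = 1 / (4 + 0.85 * 1) * 49.0
= 1 / 4.85 * 49.0
= 10.1 MPa

10.1


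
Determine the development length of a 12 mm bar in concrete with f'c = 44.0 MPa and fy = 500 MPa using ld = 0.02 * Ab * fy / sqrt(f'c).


Ab = pi * 12^2 / 4 = 113.097 mm2
ld = 0.02 * 113.097 * 500 / sqrt(44.0)
= 170.5 mm

170.5


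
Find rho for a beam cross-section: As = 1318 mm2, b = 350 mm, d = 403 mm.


rho = As / (b * d)
= 1318 / (350 * 403)
= 0.0093

0.0093


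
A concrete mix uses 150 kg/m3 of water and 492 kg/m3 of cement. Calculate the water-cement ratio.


w/c = water / cement
w/c = 150 / 492 = 0.305

0.305


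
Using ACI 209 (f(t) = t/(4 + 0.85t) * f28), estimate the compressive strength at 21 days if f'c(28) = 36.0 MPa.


f(21) = 21 / (4 + 0.85 * 21) * 36.0
= 21 / 21.85 * 36.0
= 34.6 MPa

34.6


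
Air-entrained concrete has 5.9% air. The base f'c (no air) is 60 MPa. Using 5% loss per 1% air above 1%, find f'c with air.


Strength loss = (5.9 - 1) * 5 = 24.5%
f'c = 60 * (1 - 24.5/100)
= 45.3 MPa

45.3


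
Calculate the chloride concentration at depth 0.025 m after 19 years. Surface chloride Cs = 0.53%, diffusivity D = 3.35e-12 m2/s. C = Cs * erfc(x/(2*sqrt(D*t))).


t_seconds = 19 * 365.25 * 24 * 3600 = 599594400.0 s
arg = 0.025 / (2 * sqrt(3.35e-12 * 599594400.0))
= 0.2789
erfc(0.2789) = 0.6933
C = 0.53 * 0.6933 = 0.3674%

0.3674


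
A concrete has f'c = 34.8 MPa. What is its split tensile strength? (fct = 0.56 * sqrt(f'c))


fct = 0.56 * sqrt(34.8)
= 0.56 * 5.899
= 3.304 MPa

3.304


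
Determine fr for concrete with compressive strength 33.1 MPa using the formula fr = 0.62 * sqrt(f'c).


fr = 0.62 * sqrt(33.1)
= 3.567 MPa

3.567


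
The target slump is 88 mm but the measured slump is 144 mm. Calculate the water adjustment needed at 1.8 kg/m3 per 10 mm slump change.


Difference = 88 - 144 = -56 mm
Water adjustment = -56 * 1.8 / 10 = -10.1 kg/m3

-10.1


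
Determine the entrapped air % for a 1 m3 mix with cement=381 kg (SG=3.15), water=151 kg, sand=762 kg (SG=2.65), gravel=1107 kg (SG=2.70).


Vol cement = 381 / (3.15 * 1000) = 0.120952 m3
Vol water = 151 / 1000 = 0.151 m3
Vol sand = 762 / (2.65 * 1000) = 0.287547 m3
Vol gravel = 1107 / (2.70 * 1000) = 0.41 m3
Total solid + water volume = 0.9695 m3
Air = (1 - 0.9695) * 100 = 3.05%

3.05


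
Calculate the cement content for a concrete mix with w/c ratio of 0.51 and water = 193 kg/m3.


Cement = water / (w/c)
= 193 / 0.51
= 378.4 kg/m3

378.4


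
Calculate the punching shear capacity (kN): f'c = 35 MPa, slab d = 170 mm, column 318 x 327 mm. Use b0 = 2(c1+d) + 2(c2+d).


b0 = 2*(318 + 170) + 2*(327 + 170) = 1970 mm
Vc = 0.33 * sqrt(35) * 1970 * 170 / 1000
= 653.83 kN

653.83


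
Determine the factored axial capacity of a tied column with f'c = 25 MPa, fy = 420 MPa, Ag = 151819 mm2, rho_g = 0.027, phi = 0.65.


Ast = rho * Ag = 0.027 * 151819 = 4099.113 mm2
phi*Pn = 0.65 * 0.80 * (0.85 * 25 * (151819 - 4099.113) + 420 * 4099.113) / 1000
= 2527.55 kN

2527.55


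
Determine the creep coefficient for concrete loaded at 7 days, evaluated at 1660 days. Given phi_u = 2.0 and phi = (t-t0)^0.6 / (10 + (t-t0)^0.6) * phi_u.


dt = 1660 - 7 = 1653
phi = 1653^0.6 / (10 + 1653^0.6) * 2.0
= 1.79

1.79


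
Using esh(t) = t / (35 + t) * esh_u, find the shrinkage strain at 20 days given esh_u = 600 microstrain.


esh(20) = 20 / (35 + 20) * 600
= 20 / 55 * 600
= 218.2 microstrain

218.2


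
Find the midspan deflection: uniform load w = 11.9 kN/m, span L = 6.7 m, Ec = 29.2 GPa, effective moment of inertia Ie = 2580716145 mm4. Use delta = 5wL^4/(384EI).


Convert: L = 6.7 m = 6700 mm, Ec = 29.2 GPa = 29200 MPa
delta = 5 * 11.9 * 6700^4 / (384 * 29200 * 2580716145)
= 4.14 mm

4.14


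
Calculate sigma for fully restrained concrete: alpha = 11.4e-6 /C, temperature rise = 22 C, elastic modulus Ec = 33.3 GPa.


sigma = alpha * dT * Ec
= 11.4e-6 * 22 * 33.3 * 1000
= 8.352 MPa

8.352


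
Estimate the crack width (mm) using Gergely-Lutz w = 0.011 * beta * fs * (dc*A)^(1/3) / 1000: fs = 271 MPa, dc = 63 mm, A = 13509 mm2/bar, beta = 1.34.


w = 0.011 * beta * fs * (dc * A)^(1/3) / 1000
= 0.011 * 1.34 * 271 * (63 * 13509)^(1/3) / 1000
= 0.379 mm

0.379


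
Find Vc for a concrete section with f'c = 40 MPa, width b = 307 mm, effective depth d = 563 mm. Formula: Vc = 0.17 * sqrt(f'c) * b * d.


Vc = 0.17 * sqrt(40) * 307 * 563 / 1000
= 185.83 kN

185.83


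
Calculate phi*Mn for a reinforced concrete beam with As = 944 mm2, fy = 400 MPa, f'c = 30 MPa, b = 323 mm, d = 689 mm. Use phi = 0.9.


a = As * fy / (0.85 * f'c * b)
= 944 * 400 / (0.85 * 30 * 323)
= 45.8447 mm
Mn = As * fy * (d - a/2) / 10^6
= 251.5109 kN-m
phi*Mn = 0.9 * 251.5109 = 226.36 kN-m

226.36


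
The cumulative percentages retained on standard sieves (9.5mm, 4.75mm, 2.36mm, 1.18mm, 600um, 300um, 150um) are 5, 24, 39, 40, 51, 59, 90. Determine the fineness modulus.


FM = sum(cumulative % retained) / 100
= 308 / 100
= 3.08

3.08


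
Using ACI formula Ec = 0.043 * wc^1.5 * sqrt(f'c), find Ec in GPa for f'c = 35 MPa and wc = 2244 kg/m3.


Ec = 0.043 * 2244^1.5 * sqrt(35) / 1000
= 27.04 GPa

27.04


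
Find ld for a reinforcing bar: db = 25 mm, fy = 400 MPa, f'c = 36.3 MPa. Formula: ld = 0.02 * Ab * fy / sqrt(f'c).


Ab = pi * 25^2 / 4 = 490.874 mm2
ld = 0.02 * 490.874 * 400 / sqrt(36.3)
= 651.8 mm

651.8


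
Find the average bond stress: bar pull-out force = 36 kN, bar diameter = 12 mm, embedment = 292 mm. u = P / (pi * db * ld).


u = P / (pi * db * ld)
= 36 * 1000 / (pi * 12 * 292)
= 3.27 MPa

3.27


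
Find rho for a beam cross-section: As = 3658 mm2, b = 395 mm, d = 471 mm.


rho = As / (b * d)
= 3658 / (395 * 471)
= 0.0197

0.0197


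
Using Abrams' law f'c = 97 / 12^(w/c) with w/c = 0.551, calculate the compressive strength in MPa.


f'c = 97 / 12^0.551
= 97 / 3.932
= 24.67 MPa

24.67


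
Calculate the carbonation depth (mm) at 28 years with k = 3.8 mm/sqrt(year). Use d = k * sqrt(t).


depth = k * sqrt(t)
= 3.8 * sqrt(28)
= 20.11 mm

20.11


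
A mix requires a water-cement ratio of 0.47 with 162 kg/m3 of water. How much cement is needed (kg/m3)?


Cement = water / (w/c)
= 162 / 0.47
= 344.7 kg/m3

344.7


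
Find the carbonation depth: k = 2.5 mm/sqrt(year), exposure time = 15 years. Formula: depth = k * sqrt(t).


depth = k * sqrt(t)
= 2.5 * sqrt(15)
= 9.68 mm

9.68


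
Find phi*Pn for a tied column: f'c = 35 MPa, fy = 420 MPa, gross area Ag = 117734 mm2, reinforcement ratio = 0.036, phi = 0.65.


Ast = rho * Ag = 0.036 * 117734 = 4238.424 mm2
phi*Pn = 0.65 * 0.80 * (0.85 * 35 * (117734 - 4238.424) + 420 * 4238.424) / 1000
= 2681.45 kN

2681.45


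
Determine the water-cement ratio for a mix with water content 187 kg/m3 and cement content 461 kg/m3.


w/c = water / cement
w/c = 187 / 461 = 0.406

0.406


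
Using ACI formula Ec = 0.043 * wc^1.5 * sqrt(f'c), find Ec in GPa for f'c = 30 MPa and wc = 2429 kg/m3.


Ec = 0.043 * 2429^1.5 * sqrt(30) / 1000
= 28.19 GPa

28.19


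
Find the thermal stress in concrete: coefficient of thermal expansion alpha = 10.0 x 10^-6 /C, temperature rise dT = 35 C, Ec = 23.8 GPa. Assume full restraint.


sigma = alpha * dT * Ec
= 10.0e-6 * 35 * 23.8 * 1000
= 8.33 MPa

8.33


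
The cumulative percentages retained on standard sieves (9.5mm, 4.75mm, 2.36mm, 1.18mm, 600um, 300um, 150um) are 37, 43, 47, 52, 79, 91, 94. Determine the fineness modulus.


FM = sum(cumulative % retained) / 100
= 443 / 100
= 4.43

4.43


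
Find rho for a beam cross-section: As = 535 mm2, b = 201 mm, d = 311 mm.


rho = As / (b * d)
= 535 / (201 * 311)
= 0.0086

0.0086


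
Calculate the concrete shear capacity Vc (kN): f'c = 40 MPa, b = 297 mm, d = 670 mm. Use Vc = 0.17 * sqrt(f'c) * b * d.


Vc = 0.17 * sqrt(40) * 297 * 670 / 1000
= 213.95 kN

213.95


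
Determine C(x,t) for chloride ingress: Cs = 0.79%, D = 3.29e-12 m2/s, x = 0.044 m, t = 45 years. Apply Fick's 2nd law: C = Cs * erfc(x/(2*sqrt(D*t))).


t_seconds = 45 * 365.25 * 24 * 3600 = 1420092000.0 s
arg = 0.044 / (2 * sqrt(3.29e-12 * 1420092000.0))
= 0.3219
erfc(0.3219) = 0.649
C = 0.79 * 0.649 = 0.5127%

0.5127


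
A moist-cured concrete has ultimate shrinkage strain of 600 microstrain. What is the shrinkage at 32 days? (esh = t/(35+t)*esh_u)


esh(32) = 32 / (35 + 32) * 600
= 32 / 67 * 600
= 286.6 microstrain

286.6


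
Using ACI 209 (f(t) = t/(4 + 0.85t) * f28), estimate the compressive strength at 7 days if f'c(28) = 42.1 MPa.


f(7) = 7 / (4 + 0.85 * 7) * 42.1
= 7 / 9.95 * 42.1
= 29.62 MPa

29.62


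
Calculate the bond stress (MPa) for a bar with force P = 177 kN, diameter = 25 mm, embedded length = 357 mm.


u = P / (pi * db * ld)
= 177 * 1000 / (pi * 25 * 357)
= 6.313 MPa

6.313


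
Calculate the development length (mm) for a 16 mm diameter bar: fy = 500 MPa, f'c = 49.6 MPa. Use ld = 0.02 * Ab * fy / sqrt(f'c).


Ab = pi * 16^2 / 4 = 201.062 mm2
ld = 0.02 * 201.062 * 500 / sqrt(49.6)
= 285.5 mm

285.5


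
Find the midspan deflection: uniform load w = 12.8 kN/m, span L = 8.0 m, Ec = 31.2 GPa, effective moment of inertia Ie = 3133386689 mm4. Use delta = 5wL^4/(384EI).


Convert: L = 8.0 m = 8000 mm, Ec = 31.2 GPa = 31200 MPa
delta = 5 * 12.8 * 8000^4 / (384 * 31200 * 3133386689)
= 6.98 mm

6.98


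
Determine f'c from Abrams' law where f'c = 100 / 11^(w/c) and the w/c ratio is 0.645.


f'c = 100 / 11^0.645
= 100 / 4.696
= 21.3 MPa

21.3


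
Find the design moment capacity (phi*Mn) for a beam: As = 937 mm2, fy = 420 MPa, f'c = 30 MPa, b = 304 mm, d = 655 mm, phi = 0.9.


a = As * fy / (0.85 * f'c * b)
= 937 * 420 / (0.85 * 30 * 304)
= 50.7663 mm
Mn = As * fy * (d - a/2) / 10^6
= 247.7794 kN-m
phi*Mn = 0.9 * 247.7794 = 223.0 kN-m

223.0


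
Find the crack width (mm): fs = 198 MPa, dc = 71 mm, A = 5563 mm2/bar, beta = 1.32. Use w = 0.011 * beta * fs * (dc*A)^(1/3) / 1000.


w = 0.011 * beta * fs * (dc * A)^(1/3) / 1000
= 0.011 * 1.32 * 198 * (71 * 5563)^(1/3) / 1000
= 0.211 mm

0.211


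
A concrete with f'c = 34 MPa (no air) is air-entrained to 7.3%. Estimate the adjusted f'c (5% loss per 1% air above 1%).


Strength loss = (7.3 - 1) * 5 = 31.5%
f'c = 34 * (1 - 31.5/100)
= 23.29 MPa

23.29


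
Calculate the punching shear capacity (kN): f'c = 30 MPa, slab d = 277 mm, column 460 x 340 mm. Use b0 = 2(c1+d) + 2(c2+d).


b0 = 2*(460 + 277) + 2*(340 + 277) = 2708 mm
Vc = 0.33 * sqrt(30) * 2708 * 277 / 1000
= 1355.82 kN

1355.82


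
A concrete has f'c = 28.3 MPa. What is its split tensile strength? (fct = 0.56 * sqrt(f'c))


fct = 0.56 * sqrt(28.3)
= 0.56 * 5.32
= 2.979 MPa

2.979


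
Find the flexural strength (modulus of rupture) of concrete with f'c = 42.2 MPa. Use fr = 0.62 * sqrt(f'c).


fr = 0.62 * sqrt(42.2)
= 4.028 MPa

4.028


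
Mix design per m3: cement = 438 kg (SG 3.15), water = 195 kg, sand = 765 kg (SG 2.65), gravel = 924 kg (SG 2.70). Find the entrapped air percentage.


Vol cement = 438 / (3.15 * 1000) = 0.139048 m3
Vol water = 195 / 1000 = 0.195 m3
Vol sand = 765 / (2.65 * 1000) = 0.288679 m3
Vol gravel = 924 / (2.70 * 1000) = 0.342222 m3
Total solid + water volume = 0.964949 m3
Air = (1 - 0.964949) * 100 = 3.51%

3.51


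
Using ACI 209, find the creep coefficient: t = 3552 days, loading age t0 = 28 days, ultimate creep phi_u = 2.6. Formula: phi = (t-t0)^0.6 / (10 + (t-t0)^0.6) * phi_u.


dt = 3552 - 28 = 3524
phi = 3524^0.6 / (10 + 3524^0.6) * 2.6
= 2.42

2.42


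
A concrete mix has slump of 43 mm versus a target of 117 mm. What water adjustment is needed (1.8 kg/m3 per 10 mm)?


Difference = 117 - 43 = 74 mm
Water adjustment = 74 * 1.8 / 10 = 13.3 kg/m3

13.3


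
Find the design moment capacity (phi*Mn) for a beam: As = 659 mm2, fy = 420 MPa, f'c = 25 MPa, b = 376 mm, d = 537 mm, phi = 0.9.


a = As * fy / (0.85 * f'c * b)
= 659 * 420 / (0.85 * 25 * 376)
= 34.6408 mm
Mn = As * fy * (d - a/2) / 10^6
= 143.8369 kN-m
phi*Mn = 0.9 * 143.8369 = 129.45 kN-m

129.45


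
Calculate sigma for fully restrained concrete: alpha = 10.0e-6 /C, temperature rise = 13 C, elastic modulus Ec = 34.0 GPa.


sigma = alpha * dT * Ec
= 10.0e-6 * 13 * 34.0 * 1000
= 4.42 MPa

4.42


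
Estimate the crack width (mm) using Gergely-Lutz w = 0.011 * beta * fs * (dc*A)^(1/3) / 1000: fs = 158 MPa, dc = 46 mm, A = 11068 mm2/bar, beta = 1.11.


w = 0.011 * beta * fs * (dc * A)^(1/3) / 1000
= 0.011 * 1.11 * 158 * (46 * 11068)^(1/3) / 1000
= 0.154 mm

0.154


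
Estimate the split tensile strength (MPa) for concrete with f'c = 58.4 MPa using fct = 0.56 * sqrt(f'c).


fct = 0.56 * sqrt(58.4)
= 0.56 * 7.642
= 4.28 MPa

4.28


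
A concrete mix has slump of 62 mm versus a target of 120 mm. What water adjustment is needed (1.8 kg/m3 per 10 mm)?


Difference = 120 - 62 = 58 mm
Water adjustment = 58 * 1.8 / 10 = 10.4 kg/m3

10.4


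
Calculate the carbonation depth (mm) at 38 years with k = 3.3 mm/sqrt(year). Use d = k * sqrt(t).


depth = k * sqrt(t)
= 3.3 * sqrt(38)
= 20.34 mm

20.34


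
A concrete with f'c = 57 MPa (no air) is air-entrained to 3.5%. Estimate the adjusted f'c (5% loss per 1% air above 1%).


Strength loss = (3.5 - 1) * 5 = 12.5%
f'c = 57 * (1 - 12.5/100)
= 49.88 MPa

49.88


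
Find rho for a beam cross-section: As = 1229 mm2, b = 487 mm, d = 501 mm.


rho = As / (b * d)
= 1229 / (487 * 501)
= 0.005

0.005


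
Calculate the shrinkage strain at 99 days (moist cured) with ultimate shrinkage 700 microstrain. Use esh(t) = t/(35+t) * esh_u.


esh(99) = 99 / (35 + 99) * 700
= 99 / 134 * 700
= 517.2 microstrain

517.2


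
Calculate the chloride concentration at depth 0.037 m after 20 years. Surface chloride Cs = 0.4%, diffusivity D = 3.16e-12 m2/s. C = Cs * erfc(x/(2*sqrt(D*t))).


t_seconds = 20 * 365.25 * 24 * 3600 = 631152000.0 s
arg = 0.037 / (2 * sqrt(3.16e-12 * 631152000.0))
= 0.4142
erfc(0.4142) = 0.558
C = 0.4 * 0.558 = 0.2232%

0.2232


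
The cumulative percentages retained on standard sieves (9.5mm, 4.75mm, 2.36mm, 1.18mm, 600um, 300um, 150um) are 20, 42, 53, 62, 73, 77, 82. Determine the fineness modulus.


FM = sum(cumulative % retained) / 100
= 409 / 100
= 4.09

4.09


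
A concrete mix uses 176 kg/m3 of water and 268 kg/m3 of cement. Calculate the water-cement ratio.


w/c = water / cement
w/c = 176 / 268 = 0.657

0.657


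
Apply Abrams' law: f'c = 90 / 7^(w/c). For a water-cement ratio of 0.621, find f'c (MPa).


f'c = 90 / 7^0.621
= 90 / 3.348
= 26.88 MPa

26.88


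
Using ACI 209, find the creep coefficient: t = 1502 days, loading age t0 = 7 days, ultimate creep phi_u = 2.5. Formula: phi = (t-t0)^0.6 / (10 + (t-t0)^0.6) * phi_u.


dt = 1502 - 7 = 1495
phi = 1495^0.6 / (10 + 1495^0.6) * 2.5
= 2.223

2.223


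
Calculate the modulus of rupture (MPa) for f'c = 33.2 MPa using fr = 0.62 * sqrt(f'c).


fr = 0.62 * sqrt(33.2)
= 3.572 MPa

3.572


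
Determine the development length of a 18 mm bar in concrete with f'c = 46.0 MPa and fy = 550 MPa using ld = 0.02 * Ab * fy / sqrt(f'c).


Ab = pi * 18^2 / 4 = 254.469 mm2
ld = 0.02 * 254.469 * 550 / sqrt(46.0)
= 412.7 mm

412.7


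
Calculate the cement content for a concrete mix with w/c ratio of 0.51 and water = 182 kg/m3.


Cement = water / (w/c)
= 182 / 0.51
= 356.9 kg/m3

356.9


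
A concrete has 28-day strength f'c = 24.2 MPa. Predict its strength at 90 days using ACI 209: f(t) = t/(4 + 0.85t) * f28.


f(90) = 90 / (4 + 0.85 * 90) * 24.2
= 90 / 80.5 * 24.2
= 27.06 MPa

27.06


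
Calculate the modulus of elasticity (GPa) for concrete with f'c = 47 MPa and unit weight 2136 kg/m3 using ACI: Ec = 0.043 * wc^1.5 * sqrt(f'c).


Ec = 0.043 * 2136^1.5 * sqrt(47) / 1000
= 29.1 GPa

29.1


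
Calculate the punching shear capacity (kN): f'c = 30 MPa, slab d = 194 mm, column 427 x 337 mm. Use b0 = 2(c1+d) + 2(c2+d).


b0 = 2*(427 + 194) + 2*(337 + 194) = 2304 mm
Vc = 0.33 * sqrt(30) * 2304 * 194 / 1000
= 807.9 kN

807.9


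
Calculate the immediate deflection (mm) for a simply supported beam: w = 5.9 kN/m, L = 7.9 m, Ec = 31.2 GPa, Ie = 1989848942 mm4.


Convert: L = 7.9 m = 7900 mm, Ec = 31.2 GPa = 31200 MPa
delta = 5 * 5.9 * 7900^4 / (384 * 31200 * 1989848942)
= 4.82 mm

4.82


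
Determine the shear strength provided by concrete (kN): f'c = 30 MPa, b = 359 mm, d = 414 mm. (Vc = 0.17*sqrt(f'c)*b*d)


Vc = 0.17 * sqrt(30) * 359 * 414 / 1000
= 138.39 kN

138.39


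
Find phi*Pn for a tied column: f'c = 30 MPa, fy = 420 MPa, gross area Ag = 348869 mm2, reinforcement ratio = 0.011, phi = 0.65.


Ast = rho * Ag = 0.011 * 348869 = 3837.559 mm2
phi*Pn = 0.65 * 0.80 * (0.85 * 30 * (348869 - 3837.559) + 420 * 3837.559) / 1000
= 5413.24 kN

5413.24


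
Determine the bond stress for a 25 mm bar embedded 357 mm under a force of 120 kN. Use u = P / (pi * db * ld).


u = P / (pi * db * ld)
= 120 * 1000 / (pi * 25 * 357)
= 4.28 MPa

4.28


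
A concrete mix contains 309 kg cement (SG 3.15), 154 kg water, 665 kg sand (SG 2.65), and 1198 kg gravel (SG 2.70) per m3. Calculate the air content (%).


Vol cement = 309 / (3.15 * 1000) = 0.098095 m3
Vol water = 154 / 1000 = 0.154 m3
Vol sand = 665 / (2.65 * 1000) = 0.250943 m3
Vol gravel = 1198 / (2.70 * 1000) = 0.443704 m3
Total solid + water volume = 0.946742 m3
Air = (1 - 0.946742) * 100 = 5.33%

5.33


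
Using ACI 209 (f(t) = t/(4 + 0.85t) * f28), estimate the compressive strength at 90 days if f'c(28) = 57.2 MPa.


f(90) = 90 / (4 + 0.85 * 90) * 57.2
= 90 / 80.5 * 57.2
= 63.95 MPa

63.95


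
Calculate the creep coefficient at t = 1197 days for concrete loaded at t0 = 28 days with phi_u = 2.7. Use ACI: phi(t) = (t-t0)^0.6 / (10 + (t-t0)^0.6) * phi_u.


dt = 1197 - 28 = 1169
phi = 1169^0.6 / (10 + 1169^0.6) * 2.7
= 2.359

2.359


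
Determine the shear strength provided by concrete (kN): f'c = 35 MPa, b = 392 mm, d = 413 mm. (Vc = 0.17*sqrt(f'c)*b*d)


Vc = 0.17 * sqrt(35) * 392 * 413 / 1000
= 162.82 kN

162.82


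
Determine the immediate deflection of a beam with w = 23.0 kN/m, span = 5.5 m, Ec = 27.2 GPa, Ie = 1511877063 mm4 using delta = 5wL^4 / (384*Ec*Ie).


Convert: L = 5.5 m = 5500 mm, Ec = 27.2 GPa = 27200 MPa
delta = 5 * 23.0 * 5500^4 / (384 * 27200 * 1511877063)
= 6.66 mm

6.66


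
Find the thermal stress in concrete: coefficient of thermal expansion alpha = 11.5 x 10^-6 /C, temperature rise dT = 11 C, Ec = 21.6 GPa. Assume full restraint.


sigma = alpha * dT * Ec
= 11.5e-6 * 11 * 21.6 * 1000
= 2.732 MPa

2.732


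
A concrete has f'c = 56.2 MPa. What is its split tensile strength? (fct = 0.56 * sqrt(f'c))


fct = 0.56 * sqrt(56.2)
= 0.56 * 7.497
= 4.198 MPa

4.198


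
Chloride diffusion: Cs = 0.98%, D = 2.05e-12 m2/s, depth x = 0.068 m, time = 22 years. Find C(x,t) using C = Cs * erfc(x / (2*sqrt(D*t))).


t_seconds = 22 * 365.25 * 24 * 3600 = 694267200.0 s
arg = 0.068 / (2 * sqrt(2.05e-12 * 694267200.0))
= 0.9012
erfc(0.9012) = 0.2025
C = 0.98 * 0.2025 = 0.1984%

0.1984


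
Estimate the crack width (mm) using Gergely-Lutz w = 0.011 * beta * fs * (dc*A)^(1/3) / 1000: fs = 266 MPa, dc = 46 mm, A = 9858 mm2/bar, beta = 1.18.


w = 0.011 * beta * fs * (dc * A)^(1/3) / 1000
= 0.011 * 1.18 * 266 * (46 * 9858)^(1/3) / 1000
= 0.265 mm

0.265


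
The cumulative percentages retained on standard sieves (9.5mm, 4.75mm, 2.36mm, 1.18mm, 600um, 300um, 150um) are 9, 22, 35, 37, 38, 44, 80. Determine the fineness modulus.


FM = sum(cumulative % retained) / 100
= 265 / 100
= 2.65

2.65


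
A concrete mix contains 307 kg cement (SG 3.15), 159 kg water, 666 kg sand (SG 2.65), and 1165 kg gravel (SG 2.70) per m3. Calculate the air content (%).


Vol cement = 307 / (3.15 * 1000) = 0.09746 m3
Vol water = 159 / 1000 = 0.159 m3
Vol sand = 666 / (2.65 * 1000) = 0.251321 m3
Vol gravel = 1165 / (2.70 * 1000) = 0.431481 m3
Total solid + water volume = 0.939263 m3
Air = (1 - 0.939263) * 100 = 6.07%

6.07


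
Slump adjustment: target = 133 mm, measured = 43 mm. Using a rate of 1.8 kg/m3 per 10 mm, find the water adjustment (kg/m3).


Difference = 133 - 43 = 90 mm
Water adjustment = 90 * 1.8 / 10 = 16.2 kg/m3

16.2


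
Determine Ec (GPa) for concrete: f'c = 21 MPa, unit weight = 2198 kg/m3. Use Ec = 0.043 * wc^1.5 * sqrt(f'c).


Ec = 0.043 * 2198^1.5 * sqrt(21) / 1000
= 20.31 GPa

20.31


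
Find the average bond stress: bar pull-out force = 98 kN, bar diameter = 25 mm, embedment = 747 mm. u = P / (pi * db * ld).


u = P / (pi * db * ld)
= 98 * 1000 / (pi * 25 * 747)
= 1.67 MPa

1.67


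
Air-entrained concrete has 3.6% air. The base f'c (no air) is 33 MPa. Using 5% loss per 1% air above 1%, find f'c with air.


Strength loss = (3.6 - 1) * 5 = 13.0%
f'c = 33 * (1 - 13.0/100)
= 28.71 MPa

28.71


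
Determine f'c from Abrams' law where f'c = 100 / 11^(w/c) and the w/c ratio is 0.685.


f'c = 100 / 11^0.685
= 100 / 5.168
= 19.35 MPa

19.35


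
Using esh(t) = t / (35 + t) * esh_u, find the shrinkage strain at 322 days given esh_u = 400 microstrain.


esh(322) = 322 / (35 + 322) * 400
= 322 / 357 * 400
= 360.8 microstrain

360.8


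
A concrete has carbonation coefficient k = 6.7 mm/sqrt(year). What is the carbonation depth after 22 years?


depth = k * sqrt(t)
= 6.7 * sqrt(22)
= 31.43 mm

31.43


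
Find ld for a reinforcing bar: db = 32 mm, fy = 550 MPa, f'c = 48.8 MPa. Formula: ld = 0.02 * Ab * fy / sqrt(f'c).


Ab = pi * 32^2 / 4 = 804.248 mm2
ld = 0.02 * 804.248 * 550 / sqrt(48.8)
= 1266.4 mm

1266.4


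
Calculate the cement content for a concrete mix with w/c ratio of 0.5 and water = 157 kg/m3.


Cement = water / (w/c)
= 157 / 0.5
= 314.0 kg/m3

314.0


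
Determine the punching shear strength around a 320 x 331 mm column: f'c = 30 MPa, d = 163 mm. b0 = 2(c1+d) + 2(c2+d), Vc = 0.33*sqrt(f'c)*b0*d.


b0 = 2*(320 + 163) + 2*(331 + 163) = 1954 mm
Vc = 0.33 * sqrt(30) * 1954 * 163 / 1000
= 575.69 kN

575.69


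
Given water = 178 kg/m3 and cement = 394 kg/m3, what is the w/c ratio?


w/c = water / cement
w/c = 178 / 394 = 0.452

0.452


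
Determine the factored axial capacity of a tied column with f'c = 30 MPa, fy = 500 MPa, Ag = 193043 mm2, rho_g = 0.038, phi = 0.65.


Ast = rho * Ag = 0.038 * 193043 = 7335.634 mm2
phi*Pn = 0.65 * 0.80 * (0.85 * 30 * (193043 - 7335.634) + 500 * 7335.634) / 1000
= 4369.74 kN

4369.74


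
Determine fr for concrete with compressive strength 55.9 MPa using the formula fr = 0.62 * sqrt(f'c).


fr = 0.62 * sqrt(55.9)
= 4.636 MPa

4.636


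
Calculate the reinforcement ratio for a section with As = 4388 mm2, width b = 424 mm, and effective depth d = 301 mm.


rho = As / (b * d)
= 4388 / (424 * 301)
= 0.0344

0.0344


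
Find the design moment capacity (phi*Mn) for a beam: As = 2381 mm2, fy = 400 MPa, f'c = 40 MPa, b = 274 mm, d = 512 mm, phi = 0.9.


a = As * fy / (0.85 * f'c * b)
= 2381 * 400 / (0.85 * 40 * 274)
= 102.2327 mm
Mn = As * fy * (d - a/2) / 10^6
= 438.9456 kN-m
phi*Mn = 0.9 * 438.9456 = 395.05 kN-m

395.05


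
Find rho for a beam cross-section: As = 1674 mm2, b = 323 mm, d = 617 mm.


rho = As / (b * d)
= 1674 / (323 * 617)
= 0.0084

0.0084


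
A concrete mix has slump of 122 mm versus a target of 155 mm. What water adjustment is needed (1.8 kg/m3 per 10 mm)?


Difference = 155 - 122 = 33 mm
Water adjustment = 33 * 1.8 / 10 = 5.9 kg/m3

5.9


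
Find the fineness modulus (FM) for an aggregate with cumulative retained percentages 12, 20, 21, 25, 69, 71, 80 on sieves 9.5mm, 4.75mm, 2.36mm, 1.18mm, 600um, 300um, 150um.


FM = sum(cumulative % retained) / 100
= 298 / 100
= 2.98

2.98


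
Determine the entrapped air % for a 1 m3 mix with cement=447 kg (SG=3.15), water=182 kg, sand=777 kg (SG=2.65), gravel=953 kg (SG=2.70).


Vol cement = 447 / (3.15 * 1000) = 0.141905 m3
Vol water = 182 / 1000 = 0.182 m3
Vol sand = 777 / (2.65 * 1000) = 0.293208 m3
Vol gravel = 953 / (2.70 * 1000) = 0.352963 m3
Total solid + water volume = 0.970075 m3
Air = (1 - 0.970075) * 100 = 2.99%

2.99


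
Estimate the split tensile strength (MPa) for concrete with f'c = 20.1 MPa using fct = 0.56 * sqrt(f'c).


fct = 0.56 * sqrt(20.1)
= 0.56 * 4.483
= 2.511 MPa

2.511


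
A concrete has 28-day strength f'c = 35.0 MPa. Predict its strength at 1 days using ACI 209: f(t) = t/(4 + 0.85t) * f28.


f(1) = 1 / (4 + 0.85 * 1) * 35.0
= 1 / 4.85 * 35.0
= 7.22 MPa

7.22


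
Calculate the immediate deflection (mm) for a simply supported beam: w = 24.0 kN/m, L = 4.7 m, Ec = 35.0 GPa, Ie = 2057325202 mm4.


Convert: L = 4.7 m = 4700 mm, Ec = 35.0 GPa = 35000 MPa
delta = 5 * 24.0 * 4700^4 / (384 * 35000 * 2057325202)
= 2.12 mm

2.12


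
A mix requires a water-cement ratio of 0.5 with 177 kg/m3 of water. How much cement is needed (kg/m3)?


Cement = water / (w/c)
= 177 / 0.5
= 354.0 kg/m3

354.0


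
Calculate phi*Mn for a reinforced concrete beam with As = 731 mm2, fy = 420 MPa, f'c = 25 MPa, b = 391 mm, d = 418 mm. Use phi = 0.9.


a = As * fy / (0.85 * f'c * b)
= 731 * 420 / (0.85 * 25 * 391)
= 36.9514 mm
Mn = As * fy * (d - a/2) / 10^6
= 122.6619 kN-m
phi*Mn = 0.9 * 122.6619 = 110.4 kN-m

110.4


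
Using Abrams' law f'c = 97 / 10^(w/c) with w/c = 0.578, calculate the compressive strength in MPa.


f'c = 97 / 10^0.578
= 97 / 3.784
= 25.63 MPa

25.63


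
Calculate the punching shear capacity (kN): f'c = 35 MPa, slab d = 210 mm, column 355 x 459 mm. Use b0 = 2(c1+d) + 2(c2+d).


b0 = 2*(355 + 210) + 2*(459 + 210) = 2468 mm
Vc = 0.33 * sqrt(35) * 2468 * 210 / 1000
= 1011.84 kN

1011.84


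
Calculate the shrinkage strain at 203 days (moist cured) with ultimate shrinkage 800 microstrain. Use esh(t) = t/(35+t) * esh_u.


esh(203) = 203 / (35 + 203) * 800
= 203 / 238 * 800
= 682.4 microstrain

682.4


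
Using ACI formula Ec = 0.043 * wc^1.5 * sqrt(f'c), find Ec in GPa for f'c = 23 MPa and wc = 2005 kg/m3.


Ec = 0.043 * 2005^1.5 * sqrt(23) / 1000
= 18.51 GPa

18.51


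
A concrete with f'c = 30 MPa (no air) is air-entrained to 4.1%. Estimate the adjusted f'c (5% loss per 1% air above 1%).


Strength loss = (4.1 - 1) * 5 = 15.5%
f'c = 30 * (1 - 15.5/100)
= 25.35 MPa

25.35


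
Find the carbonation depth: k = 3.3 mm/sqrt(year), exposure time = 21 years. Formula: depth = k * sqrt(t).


depth = k * sqrt(t)
= 3.3 * sqrt(21)
= 15.12 mm

15.12


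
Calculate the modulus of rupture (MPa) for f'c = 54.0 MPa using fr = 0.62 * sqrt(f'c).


fr = 0.62 * sqrt(54.0)
= 4.556 MPa

4.556


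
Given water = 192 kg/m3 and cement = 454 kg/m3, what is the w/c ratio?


w/c = water / cement
w/c = 192 / 454 = 0.423

0.423


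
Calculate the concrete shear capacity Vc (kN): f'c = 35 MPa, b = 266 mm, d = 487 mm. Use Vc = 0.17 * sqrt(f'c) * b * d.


Vc = 0.17 * sqrt(35) * 266 * 487 / 1000
= 130.28 kN

130.28


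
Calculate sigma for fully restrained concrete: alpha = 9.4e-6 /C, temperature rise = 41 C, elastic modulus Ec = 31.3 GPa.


sigma = alpha * dT * Ec
= 9.4e-6 * 41 * 31.3 * 1000
= 12.063 MPa

12.063


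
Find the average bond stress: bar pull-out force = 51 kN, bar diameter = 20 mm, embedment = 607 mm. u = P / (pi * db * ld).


u = P / (pi * db * ld)
= 51 * 1000 / (pi * 20 * 607)
= 1.337 MPa

1.337


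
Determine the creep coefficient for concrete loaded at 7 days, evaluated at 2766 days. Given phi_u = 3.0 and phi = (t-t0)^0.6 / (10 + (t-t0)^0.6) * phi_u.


dt = 2766 - 7 = 2759
phi = 2759^0.6 / (10 + 2759^0.6) * 3.0
= 2.762

2.762


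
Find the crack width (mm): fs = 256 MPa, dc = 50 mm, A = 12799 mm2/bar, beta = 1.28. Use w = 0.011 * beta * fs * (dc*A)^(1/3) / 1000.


w = 0.011 * beta * fs * (dc * A)^(1/3) / 1000
= 0.011 * 1.28 * 256 * (50 * 12799)^(1/3) / 1000
= 0.311 mm

0.311


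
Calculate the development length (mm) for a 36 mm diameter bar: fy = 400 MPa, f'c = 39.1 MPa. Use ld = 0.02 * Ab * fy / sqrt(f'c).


Ab = pi * 36^2 / 4 = 1017.876 mm2
ld = 0.02 * 1017.876 * 400 / sqrt(39.1)
= 1302.3 mm

1302.3


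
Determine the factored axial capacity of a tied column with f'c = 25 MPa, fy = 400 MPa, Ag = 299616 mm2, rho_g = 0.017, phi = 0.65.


Ast = rho * Ag = 0.017 * 299616 = 5093.472 mm2
phi*Pn = 0.65 * 0.80 * (0.85 * 25 * (299616 - 5093.472) + 400 * 5093.472) / 1000
= 4313.92 kN

4313.92


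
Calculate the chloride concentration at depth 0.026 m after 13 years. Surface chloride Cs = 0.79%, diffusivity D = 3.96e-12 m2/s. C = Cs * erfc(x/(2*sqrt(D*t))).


t_seconds = 13 * 365.25 * 24 * 3600 = 410248800.0 s
arg = 0.026 / (2 * sqrt(3.96e-12 * 410248800.0))
= 0.3225
erfc(0.3225) = 0.6483
C = 0.79 * 0.6483 = 0.5122%

0.5122


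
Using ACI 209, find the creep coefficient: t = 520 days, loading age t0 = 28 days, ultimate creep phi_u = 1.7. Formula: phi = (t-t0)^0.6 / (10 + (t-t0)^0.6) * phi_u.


dt = 520 - 28 = 492
phi = 492^0.6 / (10 + 492^0.6) * 1.7
= 1.368

1.368


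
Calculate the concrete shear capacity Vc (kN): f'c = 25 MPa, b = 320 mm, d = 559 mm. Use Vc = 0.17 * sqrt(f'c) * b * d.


Vc = 0.17 * sqrt(25) * 320 * 559 / 1000
= 152.05 kN

152.05


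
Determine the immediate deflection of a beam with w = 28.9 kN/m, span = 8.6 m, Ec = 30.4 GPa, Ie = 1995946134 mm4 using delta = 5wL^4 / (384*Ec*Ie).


Convert: L = 8.6 m = 8600 mm, Ec = 30.4 GPa = 30400 MPa
delta = 5 * 28.9 * 8600^4 / (384 * 30400 * 1995946134)
= 33.92 mm

33.92


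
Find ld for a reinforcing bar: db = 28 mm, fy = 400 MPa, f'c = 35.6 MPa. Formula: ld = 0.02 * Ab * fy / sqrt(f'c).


Ab = pi * 28^2 / 4 = 615.752 mm2
ld = 0.02 * 615.752 * 400 / sqrt(35.6)
= 825.6 mm

825.6


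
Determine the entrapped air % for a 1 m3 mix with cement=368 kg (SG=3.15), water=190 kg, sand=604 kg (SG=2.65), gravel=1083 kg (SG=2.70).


Vol cement = 368 / (3.15 * 1000) = 0.116825 m3
Vol water = 190 / 1000 = 0.19 m3
Vol sand = 604 / (2.65 * 1000) = 0.227925 m3
Vol gravel = 1083 / (2.70 * 1000) = 0.401111 m3
Total solid + water volume = 0.935861 m3
Air = (1 - 0.935861) * 100 = 6.41%

6.41


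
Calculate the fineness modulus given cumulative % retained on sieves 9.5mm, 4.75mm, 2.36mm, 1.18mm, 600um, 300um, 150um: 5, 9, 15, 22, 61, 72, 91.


FM = sum(cumulative % retained) / 100
= 275 / 100
= 2.75

2.75


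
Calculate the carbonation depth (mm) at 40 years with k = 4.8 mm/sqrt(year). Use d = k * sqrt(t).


depth = k * sqrt(t)
= 4.8 * sqrt(40)
= 30.36 mm

30.36


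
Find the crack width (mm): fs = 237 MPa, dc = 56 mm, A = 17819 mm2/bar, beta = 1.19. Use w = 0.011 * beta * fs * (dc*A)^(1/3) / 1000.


w = 0.011 * beta * fs * (dc * A)^(1/3) / 1000
= 0.011 * 1.19 * 237 * (56 * 17819)^(1/3) / 1000
= 0.31 mm

0.31


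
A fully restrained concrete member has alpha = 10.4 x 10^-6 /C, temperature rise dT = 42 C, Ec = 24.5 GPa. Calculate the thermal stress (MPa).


sigma = alpha * dT * Ec
= 10.4e-6 * 42 * 24.5 * 1000
= 10.702 MPa

10.702


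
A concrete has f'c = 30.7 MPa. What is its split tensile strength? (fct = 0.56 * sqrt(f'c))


fct = 0.56 * sqrt(30.7)
= 0.56 * 5.541
= 3.103 MPa

3.103


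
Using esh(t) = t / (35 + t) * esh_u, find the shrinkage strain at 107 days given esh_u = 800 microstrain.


esh(107) = 107 / (35 + 107) * 800
= 107 / 142 * 800
= 602.8 microstrain

602.8


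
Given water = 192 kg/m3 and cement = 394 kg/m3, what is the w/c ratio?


w/c = water / cement
w/c = 192 / 394 = 0.487

0.487


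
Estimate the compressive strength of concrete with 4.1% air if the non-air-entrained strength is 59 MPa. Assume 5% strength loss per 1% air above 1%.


Strength loss = (4.1 - 1) * 5 = 15.5%
f'c = 59 * (1 - 15.5/100)
= 49.85 MPa

49.85


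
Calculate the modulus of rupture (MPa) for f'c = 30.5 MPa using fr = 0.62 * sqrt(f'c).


fr = 0.62 * sqrt(30.5)
= 3.424 MPa

3.424


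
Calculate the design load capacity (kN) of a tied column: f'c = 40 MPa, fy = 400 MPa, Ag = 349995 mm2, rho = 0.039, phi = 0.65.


Ast = rho * Ag = 0.039 * 349995 = 13649.805 mm2
phi*Pn = 0.65 * 0.80 * (0.85 * 40 * (349995 - 13649.805) + 400 * 13649.805) / 1000
= 8785.74 kN

8785.74


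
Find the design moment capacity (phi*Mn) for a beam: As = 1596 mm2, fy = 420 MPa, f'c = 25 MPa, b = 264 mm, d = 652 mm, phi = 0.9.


a = As * fy / (0.85 * f'c * b)
= 1596 * 420 / (0.85 * 25 * 264)
= 119.4866 mm
Mn = As * fy * (d - a/2) / 10^6
= 397.0015 kN-m
phi*Mn = 0.9 * 397.0015 = 357.3 kN-m

357.3


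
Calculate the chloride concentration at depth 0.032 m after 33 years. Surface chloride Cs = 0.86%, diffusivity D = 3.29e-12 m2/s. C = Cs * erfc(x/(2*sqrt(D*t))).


t_seconds = 33 * 365.25 * 24 * 3600 = 1041400800.0 s
arg = 0.032 / (2 * sqrt(3.29e-12 * 1041400800.0))
= 0.2733
erfc(0.2733) = 0.6991
C = 0.86 * 0.6991 = 0.6012%

0.6012


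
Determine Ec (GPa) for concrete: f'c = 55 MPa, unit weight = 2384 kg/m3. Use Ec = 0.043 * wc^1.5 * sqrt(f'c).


Ec = 0.043 * 2384^1.5 * sqrt(55) / 1000
= 37.12 GPa

37.12


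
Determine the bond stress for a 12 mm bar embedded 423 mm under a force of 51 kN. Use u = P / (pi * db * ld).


u = P / (pi * db * ld)
= 51 * 1000 / (pi * 12 * 423)
= 3.198 MPa

3.198


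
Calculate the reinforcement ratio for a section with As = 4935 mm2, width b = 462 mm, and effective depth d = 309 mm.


rho = As / (b * d)
= 4935 / (462 * 309)
= 0.0346

0.0346


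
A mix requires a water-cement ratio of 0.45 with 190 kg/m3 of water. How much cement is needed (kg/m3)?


Cement = water / (w/c)
= 190 / 0.45
= 422.2 kg/m3

422.2


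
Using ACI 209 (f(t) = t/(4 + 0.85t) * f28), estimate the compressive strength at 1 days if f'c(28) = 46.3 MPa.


f(1) = 1 / (4 + 0.85 * 1) * 46.3
= 1 / 4.85 * 46.3
= 9.55 MPa

9.55


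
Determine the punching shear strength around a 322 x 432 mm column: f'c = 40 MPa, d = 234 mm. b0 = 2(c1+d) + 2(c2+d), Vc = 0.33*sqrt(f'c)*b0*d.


b0 = 2*(322 + 234) + 2*(432 + 234) = 2444 mm
Vc = 0.33 * sqrt(40) * 2444 * 234 / 1000
= 1193.61 kN

1193.61


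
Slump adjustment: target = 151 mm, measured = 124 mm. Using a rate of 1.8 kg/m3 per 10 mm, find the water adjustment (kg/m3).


Difference = 151 - 124 = 27 mm
Water adjustment = 27 * 1.8 / 10 = 4.9 kg/m3

4.9


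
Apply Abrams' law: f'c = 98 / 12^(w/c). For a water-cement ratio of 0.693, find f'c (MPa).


f'c = 98 / 12^0.693
= 98 / 5.596
= 17.51 MPa

17.51


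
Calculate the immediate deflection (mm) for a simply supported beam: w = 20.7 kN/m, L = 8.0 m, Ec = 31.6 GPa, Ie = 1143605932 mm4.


Convert: L = 8.0 m = 8000 mm, Ec = 31.6 GPa = 31600 MPa
delta = 5 * 20.7 * 8000^4 / (384 * 31600 * 1143605932)
= 30.55 mm

30.55
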